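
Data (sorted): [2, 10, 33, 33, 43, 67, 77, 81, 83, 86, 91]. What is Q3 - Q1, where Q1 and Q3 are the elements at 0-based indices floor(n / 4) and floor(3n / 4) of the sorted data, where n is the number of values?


The data has n = 11 elements.
Q1 index = floor(11 / 4) = floor(2.75) = 2; Q3 index = floor(3 * 11 / 4) = floor(8.25) = 8
Q1 = element at index 2 = 33
Q3 = element at index 8 = 83
IQR = 83 - 33 = 50
Final answer: 50


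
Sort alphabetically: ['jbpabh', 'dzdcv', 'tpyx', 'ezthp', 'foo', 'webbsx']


Compare strings character by character (the first differing letter decides):
  'dzdcv' < 'ezthp' since 'd' < 'e' at position 1
  'ezthp' < 'foo' since 'e' < 'f' at position 1
  'foo' < 'jbpabh' since 'f' < 'j' at position 1
  'jbpabh' < 'tpyx' since 'j' < 't' at position 1
  'tpyx' < 'webbsx' since 't' < 'w' at position 1
Chaining these comparisons gives the alphabetical order.
Final answer: ['dzdcv', 'ezthp', 'foo', 'jbpabh', 'tpyx', 'webbsx']


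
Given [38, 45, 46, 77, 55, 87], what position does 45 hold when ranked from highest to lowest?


Sort descending: [87, 77, 55, 46, 45, 38]
Find 45 in the sorted list.
45 is at position 5.
Final answer: 5


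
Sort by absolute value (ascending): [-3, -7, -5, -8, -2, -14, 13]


Compute absolute values:
  |-3| = 3
  |-7| = 7
  |-5| = 5
  |-8| = 8
  |-2| = 2
  |-14| = 14
  |13| = 13
Absolute values in increasing order: 2 < 3 < 5 < 7 < 8 < 13 < 14
Listing the original numbers in that order gives the answer.
Final answer: [-2, -3, -5, -7, -8, 13, -14]


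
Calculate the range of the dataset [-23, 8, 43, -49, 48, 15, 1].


Maximum value: 48
Minimum value: -49
Range = 48 - (-49) = 97
Final answer: 97


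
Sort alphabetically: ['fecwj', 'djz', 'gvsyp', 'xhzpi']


Compare strings character by character (the first differing letter decides):
  'djz' < 'fecwj' since 'd' < 'f' at position 1
  'fecwj' < 'gvsyp' since 'f' < 'g' at position 1
  'gvsyp' < 'xhzpi' since 'g' < 'x' at position 1
Chaining these comparisons gives the alphabetical order.
Final answer: ['djz', 'fecwj', 'gvsyp', 'xhzpi']


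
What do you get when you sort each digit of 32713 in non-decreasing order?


The number 32713 has digits: 3, 2, 7, 1, 3
Sorted: 1, 2, 3, 3, 7
Joining the sorted digits gives the result.
Final answer: 12337


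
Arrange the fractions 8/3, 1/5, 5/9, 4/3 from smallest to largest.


Convert to decimal for comparison:
  8/3 = 2.6667
  1/5 = 0.2
  5/9 = 0.5556
  4/3 = 1.3333
Decimals in increasing order: 0.2 < 0.5556 < 1.3333 < 2.6667
Writing each back as its fraction gives the sorted order.
Final answer: 1/5, 5/9, 4/3, 8/3


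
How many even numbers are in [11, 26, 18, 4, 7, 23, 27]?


Check each element:
  11 is odd
  26 is even
  18 is even
  4 is even
  7 is odd
  23 is odd
  27 is odd
Evens: [26, 18, 4]
Count of evens = 3
Final answer: 3


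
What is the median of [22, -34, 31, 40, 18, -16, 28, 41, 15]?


First, sort the list: [-34, -16, 15, 18, 22, 28, 31, 40, 41]
The list has 9 elements (odd count).
The middle index is 4 (0-based), and the element there is 22.
Final answer: 22


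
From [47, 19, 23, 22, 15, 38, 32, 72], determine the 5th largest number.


Sort descending: [72, 47, 38, 32, 23, 22, 19, 15]
The 5th element (1-indexed) is at index 4.
Value = 23
Final answer: 23


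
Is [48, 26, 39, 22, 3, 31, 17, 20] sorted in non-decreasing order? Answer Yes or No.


Check consecutive pairs:
  48 <= 26? False
  26 <= 39? True
  39 <= 22? False
  22 <= 3? False
  3 <= 31? True
  31 <= 17? False
  17 <= 20? True
4 consecutive pair(s) are out of order, so the list is not sorted.
Final answer: No


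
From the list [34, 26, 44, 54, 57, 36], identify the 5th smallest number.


Sort ascending: [26, 34, 36, 44, 54, 57]
The 5th element (1-indexed) is at index 4.
Value = 54
Final answer: 54


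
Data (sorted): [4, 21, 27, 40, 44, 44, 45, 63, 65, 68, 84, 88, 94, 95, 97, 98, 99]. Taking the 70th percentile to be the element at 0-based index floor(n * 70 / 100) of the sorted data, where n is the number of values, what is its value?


The dataset has n = 17 elements.
Index = floor(17 * 70 / 100) = floor(1190 / 100) = floor(11.9) = 11
Counting from index 0 in the sorted data, the element at index 11 is 88.
Final answer: 88


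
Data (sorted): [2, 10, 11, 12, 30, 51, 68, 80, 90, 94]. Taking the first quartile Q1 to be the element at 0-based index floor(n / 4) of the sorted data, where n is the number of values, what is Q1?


The list has n = 10 elements.
Q1 index = floor(10 / 4) = floor(2.5) = 2
Counting from index 0 in the sorted data, the element at index 2 is 11.
Final answer: 11


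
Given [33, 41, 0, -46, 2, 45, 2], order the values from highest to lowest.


Original list: [33, 41, 0, -46, 2, 45, 2]
Repeatedly take the largest remaining element:
  Remaining [33, 41, 0, -46, 2, 45, 2] -> largest is 45
  Remaining [33, 41, 0, -46, 2, 2] -> largest is 41
  Remaining [33, 0, -46, 2, 2] -> largest is 33
  Remaining [0, -46, 2, 2] -> largest is 2
  Remaining [0, -46, 2] -> largest is 2
  Remaining [0, -46] -> largest is 0
  Remaining [-46] -> largest is -46
Collecting the picks in order gives the descending list.
Final answer: [45, 41, 33, 2, 2, 0, -46]


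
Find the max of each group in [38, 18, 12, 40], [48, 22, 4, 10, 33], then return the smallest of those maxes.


Find max of each group:
  Group 1: [38, 18, 12, 40] -> max = 40
  Group 2: [48, 22, 4, 10, 33] -> max = 48
Maxes: [40, 48]
Minimum of maxes = 40
Final answer: 40


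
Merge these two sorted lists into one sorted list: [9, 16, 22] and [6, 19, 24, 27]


List A: [9, 16, 22]
List B: [6, 19, 24, 27]
Repeatedly compare the front elements and take the smaller:
  9 vs 6 -> take 6
  9 vs 19 -> take 9
  16 vs 19 -> take 16
  22 vs 19 -> take 19
  22 vs 24 -> take 22
  A is exhausted; append the rest of B: [24, 27]
Final answer: [6, 9, 16, 19, 22, 24, 27]


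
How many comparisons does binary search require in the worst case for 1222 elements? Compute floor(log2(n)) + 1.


Binary search halves the search space each step.
Maximum comparisons = floor(log2(1222)) + 1
log2(1222) = 10.255
floor(log2(1222)) = 10, so 10 + 1 = 11
Final answer: 11


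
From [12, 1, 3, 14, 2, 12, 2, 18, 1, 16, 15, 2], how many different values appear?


List all unique values:
Distinct values: [1, 2, 3, 12, 14, 15, 16, 18]
Count = 8
Final answer: 8


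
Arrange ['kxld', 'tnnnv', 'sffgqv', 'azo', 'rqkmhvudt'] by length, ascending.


Compute lengths:
  'kxld' has length 4
  'tnnnv' has length 5
  'sffgqv' has length 6
  'azo' has length 3
  'rqkmhvudt' has length 9
Lengths in increasing order: 3 < 4 < 5 < 6 < 9
Listing the words in that order gives the answer.
Final answer: ['azo', 'kxld', 'tnnnv', 'sffgqv', 'rqkmhvudt']


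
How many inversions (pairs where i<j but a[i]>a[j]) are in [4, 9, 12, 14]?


For each element, count the later elements that are smaller than it:
  4 (index 0): smaller elements after it = [] -> 0
  9 (index 1): smaller elements after it = [] -> 0
  12 (index 2): smaller elements after it = [] -> 0
Total inversions = 0 + 0 + 0 = 0
Final answer: 0


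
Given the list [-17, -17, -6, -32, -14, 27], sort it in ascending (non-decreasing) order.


Original list: [-17, -17, -6, -32, -14, 27]
Repeatedly take the smallest remaining element:
  Remaining [-17, -17, -6, -32, -14, 27] -> smallest is -32
  Remaining [-17, -17, -6, -14, 27] -> smallest is -17
  Remaining [-17, -6, -14, 27] -> smallest is -17
  Remaining [-6, -14, 27] -> smallest is -14
  Remaining [-6, 27] -> smallest is -6
  Remaining [27] -> smallest is 27
Collecting the picks in order gives the sorted list.
Final answer: [-32, -17, -17, -14, -6, 27]


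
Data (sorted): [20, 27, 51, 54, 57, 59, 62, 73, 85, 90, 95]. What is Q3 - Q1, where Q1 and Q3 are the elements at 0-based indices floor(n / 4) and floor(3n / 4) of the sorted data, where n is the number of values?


The data has n = 11 elements.
Q1 index = floor(11 / 4) = floor(2.75) = 2; Q3 index = floor(3 * 11 / 4) = floor(8.25) = 8
Q1 = element at index 2 = 51
Q3 = element at index 8 = 85
IQR = 85 - 51 = 34
Final answer: 34


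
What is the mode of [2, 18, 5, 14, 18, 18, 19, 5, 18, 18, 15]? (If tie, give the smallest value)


Count the frequency of each value:
  2 appears 1 time(s)
  5 appears 2 time(s)
  14 appears 1 time(s)
  15 appears 1 time(s)
  18 appears 5 time(s)
  19 appears 1 time(s)
Maximum frequency is 5.
Only 18 reaches that frequency, so it is the mode.
Final answer: 18


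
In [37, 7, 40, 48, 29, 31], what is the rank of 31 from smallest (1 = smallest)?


Sort ascending: [7, 29, 31, 37, 40, 48]
Find 31 in the sorted list.
31 is at position 3 (1-indexed).
Final answer: 3


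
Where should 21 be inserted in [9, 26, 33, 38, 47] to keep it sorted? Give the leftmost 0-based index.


List is sorted: [9, 26, 33, 38, 47]
We need the leftmost position where 21 can be inserted, i.e. the first index whose element is >= 21 (or the end of the list if none is).
Binary search with low=0, high=5 (0-based indices):
  low=0, high=5, mid=2: a[2]=33 >= 21, so high = 2
  low=0, high=2, mid=1: a[1]=26 >= 21, so high = 1
  low=0, high=1, mid=0: a[0]=9 < 21, so low = 1
Now low = high = 1, so the insertion index is 1.
Final answer: 1


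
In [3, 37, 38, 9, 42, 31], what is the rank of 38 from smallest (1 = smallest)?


Sort ascending: [3, 9, 31, 37, 38, 42]
Find 38 in the sorted list.
38 is at position 5 (1-indexed).
Final answer: 5


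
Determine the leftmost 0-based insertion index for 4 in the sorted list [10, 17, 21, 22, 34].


List is sorted: [10, 17, 21, 22, 34]
We need the leftmost position where 4 can be inserted, i.e. the first index whose element is >= 4 (or the end of the list if none is).
Binary search with low=0, high=5 (0-based indices):
  low=0, high=5, mid=2: a[2]=21 >= 4, so high = 2
  low=0, high=2, mid=1: a[1]=17 >= 4, so high = 1
  low=0, high=1, mid=0: a[0]=10 >= 4, so high = 0
Now low = high = 0, so the insertion index is 0.
Final answer: 0


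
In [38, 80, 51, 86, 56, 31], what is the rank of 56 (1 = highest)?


Sort descending: [86, 80, 56, 51, 38, 31]
Find 56 in the sorted list.
56 is at position 3.
Final answer: 3


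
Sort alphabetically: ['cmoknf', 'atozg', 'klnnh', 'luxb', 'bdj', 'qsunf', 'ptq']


Compare strings character by character (the first differing letter decides):
  'atozg' < 'bdj' since 'a' < 'b' at position 1
  'bdj' < 'cmoknf' since 'b' < 'c' at position 1
  'cmoknf' < 'klnnh' since 'c' < 'k' at position 1
  'klnnh' < 'luxb' since 'k' < 'l' at position 1
  'luxb' < 'ptq' since 'l' < 'p' at position 1
  'ptq' < 'qsunf' since 'p' < 'q' at position 1
Chaining these comparisons gives the alphabetical order.
Final answer: ['atozg', 'bdj', 'cmoknf', 'klnnh', 'luxb', 'ptq', 'qsunf']


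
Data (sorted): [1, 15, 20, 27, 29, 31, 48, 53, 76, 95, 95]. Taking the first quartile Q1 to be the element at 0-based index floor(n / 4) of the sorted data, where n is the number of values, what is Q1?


The list has n = 11 elements.
Q1 index = floor(11 / 4) = floor(2.75) = 2
Counting from index 0 in the sorted data, the element at index 2 is 20.
Final answer: 20


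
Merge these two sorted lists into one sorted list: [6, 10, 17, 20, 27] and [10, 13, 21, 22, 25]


List A: [6, 10, 17, 20, 27]
List B: [10, 13, 21, 22, 25]
Repeatedly compare the front elements and take the smaller:
  6 vs 10 -> take 6
  10 vs 10 -> take 10
  17 vs 10 -> take 10
  17 vs 13 -> take 13
  17 vs 21 -> take 17
  20 vs 21 -> take 20
  27 vs 21 -> take 21
  27 vs 22 -> take 22
  27 vs 25 -> take 25
  B is exhausted; append the rest of A: [27]
Final answer: [6, 10, 10, 13, 17, 20, 21, 22, 25, 27]


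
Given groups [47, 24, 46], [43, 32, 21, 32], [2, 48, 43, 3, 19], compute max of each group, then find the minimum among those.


Find max of each group:
  Group 1: [47, 24, 46] -> max = 47
  Group 2: [43, 32, 21, 32] -> max = 43
  Group 3: [2, 48, 43, 3, 19] -> max = 48
Maxes: [47, 43, 48]
Minimum of maxes = 43
Final answer: 43


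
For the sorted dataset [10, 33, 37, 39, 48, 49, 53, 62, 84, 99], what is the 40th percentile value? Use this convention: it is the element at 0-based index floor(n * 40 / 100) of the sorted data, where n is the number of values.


The dataset has n = 10 elements.
Index = floor(10 * 40 / 100) = floor(400 / 100) = floor(4) = 4
Counting from index 0 in the sorted data, the element at index 4 is 48.
Final answer: 48


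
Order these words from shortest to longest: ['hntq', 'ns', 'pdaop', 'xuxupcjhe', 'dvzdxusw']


Compute lengths:
  'hntq' has length 4
  'ns' has length 2
  'pdaop' has length 5
  'xuxupcjhe' has length 9
  'dvzdxusw' has length 8
Lengths in increasing order: 2 < 4 < 5 < 8 < 9
Listing the words in that order gives the answer.
Final answer: ['ns', 'hntq', 'pdaop', 'dvzdxusw', 'xuxupcjhe']


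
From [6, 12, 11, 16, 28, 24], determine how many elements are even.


Check each element:
  6 is even
  12 is even
  11 is odd
  16 is even
  28 is even
  24 is even
Evens: [6, 12, 16, 28, 24]
Count of evens = 5
Final answer: 5


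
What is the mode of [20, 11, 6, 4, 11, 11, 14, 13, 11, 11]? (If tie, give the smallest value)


Count the frequency of each value:
  4 appears 1 time(s)
  6 appears 1 time(s)
  11 appears 5 time(s)
  13 appears 1 time(s)
  14 appears 1 time(s)
  20 appears 1 time(s)
Maximum frequency is 5.
Only 11 reaches that frequency, so it is the mode.
Final answer: 11


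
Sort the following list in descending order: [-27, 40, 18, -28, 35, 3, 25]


Original list: [-27, 40, 18, -28, 35, 3, 25]
Repeatedly take the largest remaining element:
  Remaining [-27, 40, 18, -28, 35, 3, 25] -> largest is 40
  Remaining [-27, 18, -28, 35, 3, 25] -> largest is 35
  Remaining [-27, 18, -28, 3, 25] -> largest is 25
  Remaining [-27, 18, -28, 3] -> largest is 18
  Remaining [-27, -28, 3] -> largest is 3
  Remaining [-27, -28] -> largest is -27
  Remaining [-28] -> largest is -28
Collecting the picks in order gives the descending list.
Final answer: [40, 35, 25, 18, 3, -27, -28]


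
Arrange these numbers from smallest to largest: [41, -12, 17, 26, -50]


Original list: [41, -12, 17, 26, -50]
Repeatedly take the smallest remaining element:
  Remaining [41, -12, 17, 26, -50] -> smallest is -50
  Remaining [41, -12, 17, 26] -> smallest is -12
  Remaining [41, 17, 26] -> smallest is 17
  Remaining [41, 26] -> smallest is 26
  Remaining [41] -> smallest is 41
Collecting the picks in order gives the sorted list.
Final answer: [-50, -12, 17, 26, 41]


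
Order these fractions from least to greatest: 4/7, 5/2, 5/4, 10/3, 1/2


Convert to decimal for comparison:
  4/7 = 0.5714
  5/2 = 2.5
  5/4 = 1.25
  10/3 = 3.3333
  1/2 = 0.5
Decimals in increasing order: 0.5 < 0.5714 < 1.25 < 2.5 < 3.3333
Writing each back as its fraction gives the sorted order.
Final answer: 1/2, 4/7, 5/4, 5/2, 10/3


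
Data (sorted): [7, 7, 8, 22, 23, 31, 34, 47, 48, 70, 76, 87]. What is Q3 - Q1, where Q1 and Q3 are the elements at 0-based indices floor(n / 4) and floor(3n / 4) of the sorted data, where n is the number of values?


The data has n = 12 elements.
Q1 index = floor(12 / 4) = floor(3) = 3; Q3 index = floor(3 * 12 / 4) = floor(9) = 9
Q1 = element at index 3 = 22
Q3 = element at index 9 = 70
IQR = 70 - 22 = 48
Final answer: 48


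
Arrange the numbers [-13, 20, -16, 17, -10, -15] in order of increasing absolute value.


Compute absolute values:
  |-13| = 13
  |20| = 20
  |-16| = 16
  |17| = 17
  |-10| = 10
  |-15| = 15
Absolute values in increasing order: 10 < 13 < 15 < 16 < 17 < 20
Listing the original numbers in that order gives the answer.
Final answer: [-10, -13, -15, -16, 17, 20]


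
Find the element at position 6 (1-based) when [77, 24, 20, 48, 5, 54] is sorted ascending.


Sort ascending: [5, 20, 24, 48, 54, 77]
The 6th element (1-indexed) is at index 5.
Value = 77
Final answer: 77


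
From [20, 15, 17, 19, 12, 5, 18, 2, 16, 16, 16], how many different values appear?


List all unique values:
Distinct values: [2, 5, 12, 15, 16, 17, 18, 19, 20]
Count = 9
Final answer: 9


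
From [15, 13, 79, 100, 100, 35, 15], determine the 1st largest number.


Sort descending: [100, 100, 79, 35, 15, 15, 13]
The 1st element (1-indexed) is at index 0.
Value = 100
Final answer: 100


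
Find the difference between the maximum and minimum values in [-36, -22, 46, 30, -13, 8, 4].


Maximum value: 46
Minimum value: -36
Range = 46 - (-36) = 82
Final answer: 82


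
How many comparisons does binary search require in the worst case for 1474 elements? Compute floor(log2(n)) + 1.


Binary search halves the search space each step.
Maximum comparisons = floor(log2(1474)) + 1
log2(1474) = 10.5255
floor(log2(1474)) = 10, so 10 + 1 = 11
Final answer: 11


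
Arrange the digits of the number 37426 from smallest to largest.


The number 37426 has digits: 3, 7, 4, 2, 6
Sorted: 2, 3, 4, 6, 7
Joining the sorted digits gives the result.
Final answer: 23467


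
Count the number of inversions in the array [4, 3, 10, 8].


For each element, count the later elements that are smaller than it:
  4 (index 0): smaller elements after it = [3] -> 1
  3 (index 1): smaller elements after it = [] -> 0
  10 (index 2): smaller elements after it = [8] -> 1
Total inversions = 1 + 0 + 1 = 2
Final answer: 2


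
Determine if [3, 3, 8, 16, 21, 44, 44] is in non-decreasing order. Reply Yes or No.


Check consecutive pairs:
  3 <= 3? True
  3 <= 8? True
  8 <= 16? True
  16 <= 21? True
  21 <= 44? True
  44 <= 44? True
Every consecutive pair is in order, so the list is non-decreasing.
Final answer: Yes


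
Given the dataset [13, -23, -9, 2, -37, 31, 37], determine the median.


First, sort the list: [-37, -23, -9, 2, 13, 31, 37]
The list has 7 elements (odd count).
The middle index is 3 (0-based), and the element there is 2.
Final answer: 2


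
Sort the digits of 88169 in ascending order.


The number 88169 has digits: 8, 8, 1, 6, 9
Sorted: 1, 6, 8, 8, 9
Joining the sorted digits gives the result.
Final answer: 16889


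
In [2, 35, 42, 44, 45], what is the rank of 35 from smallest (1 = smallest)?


Sort ascending: [2, 35, 42, 44, 45]
Find 35 in the sorted list.
35 is at position 2 (1-indexed).
Final answer: 2


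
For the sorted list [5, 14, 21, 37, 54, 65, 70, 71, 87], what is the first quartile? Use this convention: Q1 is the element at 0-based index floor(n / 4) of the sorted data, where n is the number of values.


The list has n = 9 elements.
Q1 index = floor(9 / 4) = floor(2.25) = 2
Counting from index 0 in the sorted data, the element at index 2 is 21.
Final answer: 21


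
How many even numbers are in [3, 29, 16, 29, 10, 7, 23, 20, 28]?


Check each element:
  3 is odd
  29 is odd
  16 is even
  29 is odd
  10 is even
  7 is odd
  23 is odd
  20 is even
  28 is even
Evens: [16, 10, 20, 28]
Count of evens = 4
Final answer: 4


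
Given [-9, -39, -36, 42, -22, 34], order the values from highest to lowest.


Original list: [-9, -39, -36, 42, -22, 34]
Repeatedly take the largest remaining element:
  Remaining [-9, -39, -36, 42, -22, 34] -> largest is 42
  Remaining [-9, -39, -36, -22, 34] -> largest is 34
  Remaining [-9, -39, -36, -22] -> largest is -9
  Remaining [-39, -36, -22] -> largest is -22
  Remaining [-39, -36] -> largest is -36
  Remaining [-39] -> largest is -39
Collecting the picks in order gives the descending list.
Final answer: [42, 34, -9, -22, -36, -39]


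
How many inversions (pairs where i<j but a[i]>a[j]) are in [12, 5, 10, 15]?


For each element, count the later elements that are smaller than it:
  12 (index 0): smaller elements after it = [5, 10] -> 2
  5 (index 1): smaller elements after it = [] -> 0
  10 (index 2): smaller elements after it = [] -> 0
Total inversions = 2 + 0 + 0 = 2
Final answer: 2


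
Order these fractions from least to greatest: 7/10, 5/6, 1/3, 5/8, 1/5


Convert to decimal for comparison:
  7/10 = 0.7
  5/6 = 0.8333
  1/3 = 0.3333
  5/8 = 0.625
  1/5 = 0.2
Decimals in increasing order: 0.2 < 0.3333 < 0.625 < 0.7 < 0.8333
Writing each back as its fraction gives the sorted order.
Final answer: 1/5, 1/3, 5/8, 7/10, 5/6


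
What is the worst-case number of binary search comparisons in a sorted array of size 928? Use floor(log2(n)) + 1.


Binary search halves the search space each step.
Maximum comparisons = floor(log2(928)) + 1
log2(928) = 9.858
floor(log2(928)) = 9, so 9 + 1 = 10
Final answer: 10


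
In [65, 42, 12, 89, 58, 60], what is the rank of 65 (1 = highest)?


Sort descending: [89, 65, 60, 58, 42, 12]
Find 65 in the sorted list.
65 is at position 2.
Final answer: 2


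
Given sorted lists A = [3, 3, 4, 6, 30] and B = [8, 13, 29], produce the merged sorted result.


List A: [3, 3, 4, 6, 30]
List B: [8, 13, 29]
Repeatedly compare the front elements and take the smaller:
  3 vs 8 -> take 3
  3 vs 8 -> take 3
  4 vs 8 -> take 4
  6 vs 8 -> take 6
  30 vs 8 -> take 8
  30 vs 13 -> take 13
  30 vs 29 -> take 29
  B is exhausted; append the rest of A: [30]
Final answer: [3, 3, 4, 6, 8, 13, 29, 30]


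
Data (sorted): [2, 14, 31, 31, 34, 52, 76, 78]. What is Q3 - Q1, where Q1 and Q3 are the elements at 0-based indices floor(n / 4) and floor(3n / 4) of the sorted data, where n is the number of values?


The data has n = 8 elements.
Q1 index = floor(8 / 4) = floor(2) = 2; Q3 index = floor(3 * 8 / 4) = floor(6) = 6
Q1 = element at index 2 = 31
Q3 = element at index 6 = 76
IQR = 76 - 31 = 45
Final answer: 45


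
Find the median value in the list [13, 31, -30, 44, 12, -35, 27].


First, sort the list: [-35, -30, 12, 13, 27, 31, 44]
The list has 7 elements (odd count).
The middle index is 3 (0-based), and the element there is 13.
Final answer: 13


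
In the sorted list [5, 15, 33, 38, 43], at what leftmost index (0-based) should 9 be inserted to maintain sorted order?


List is sorted: [5, 15, 33, 38, 43]
We need the leftmost position where 9 can be inserted, i.e. the first index whose element is >= 9 (or the end of the list if none is).
Binary search with low=0, high=5 (0-based indices):
  low=0, high=5, mid=2: a[2]=33 >= 9, so high = 2
  low=0, high=2, mid=1: a[1]=15 >= 9, so high = 1
  low=0, high=1, mid=0: a[0]=5 < 9, so low = 1
Now low = high = 1, so the insertion index is 1.
Final answer: 1


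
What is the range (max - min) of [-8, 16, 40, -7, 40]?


Maximum value: 40
Minimum value: -8
Range = 40 - (-8) = 48
Final answer: 48


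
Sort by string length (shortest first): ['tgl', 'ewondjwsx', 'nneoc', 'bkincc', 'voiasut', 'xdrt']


Compute lengths:
  'tgl' has length 3
  'ewondjwsx' has length 9
  'nneoc' has length 5
  'bkincc' has length 6
  'voiasut' has length 7
  'xdrt' has length 4
Lengths in increasing order: 3 < 4 < 5 < 6 < 7 < 9
Listing the words in that order gives the answer.
Final answer: ['tgl', 'xdrt', 'nneoc', 'bkincc', 'voiasut', 'ewondjwsx']


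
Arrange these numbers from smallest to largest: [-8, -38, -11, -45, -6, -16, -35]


Original list: [-8, -38, -11, -45, -6, -16, -35]
Repeatedly take the smallest remaining element:
  Remaining [-8, -38, -11, -45, -6, -16, -35] -> smallest is -45
  Remaining [-8, -38, -11, -6, -16, -35] -> smallest is -38
  Remaining [-8, -11, -6, -16, -35] -> smallest is -35
  Remaining [-8, -11, -6, -16] -> smallest is -16
  Remaining [-8, -11, -6] -> smallest is -11
  Remaining [-8, -6] -> smallest is -8
  Remaining [-6] -> smallest is -6
Collecting the picks in order gives the sorted list.
Final answer: [-45, -38, -35, -16, -11, -8, -6]


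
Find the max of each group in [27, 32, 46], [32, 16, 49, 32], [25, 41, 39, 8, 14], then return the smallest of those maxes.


Find max of each group:
  Group 1: [27, 32, 46] -> max = 46
  Group 2: [32, 16, 49, 32] -> max = 49
  Group 3: [25, 41, 39, 8, 14] -> max = 41
Maxes: [46, 49, 41]
Minimum of maxes = 41
Final answer: 41


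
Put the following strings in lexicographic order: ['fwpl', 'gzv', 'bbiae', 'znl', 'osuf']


Compare strings character by character (the first differing letter decides):
  'bbiae' < 'fwpl' since 'b' < 'f' at position 1
  'fwpl' < 'gzv' since 'f' < 'g' at position 1
  'gzv' < 'osuf' since 'g' < 'o' at position 1
  'osuf' < 'znl' since 'o' < 'z' at position 1
Chaining these comparisons gives the alphabetical order.
Final answer: ['bbiae', 'fwpl', 'gzv', 'osuf', 'znl']


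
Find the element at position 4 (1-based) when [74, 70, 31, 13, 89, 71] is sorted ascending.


Sort ascending: [13, 31, 70, 71, 74, 89]
The 4th element (1-indexed) is at index 3.
Value = 71
Final answer: 71


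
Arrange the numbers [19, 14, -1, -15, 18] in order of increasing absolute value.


Compute absolute values:
  |19| = 19
  |14| = 14
  |-1| = 1
  |-15| = 15
  |18| = 18
Absolute values in increasing order: 1 < 14 < 15 < 18 < 19
Listing the original numbers in that order gives the answer.
Final answer: [-1, 14, -15, 18, 19]


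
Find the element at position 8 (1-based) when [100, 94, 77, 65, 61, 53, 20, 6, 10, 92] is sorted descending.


Sort descending: [100, 94, 92, 77, 65, 61, 53, 20, 10, 6]
The 8th element (1-indexed) is at index 7.
Value = 20
Final answer: 20


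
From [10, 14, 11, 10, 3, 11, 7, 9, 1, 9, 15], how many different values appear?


List all unique values:
Distinct values: [1, 3, 7, 9, 10, 11, 14, 15]
Count = 8
Final answer: 8


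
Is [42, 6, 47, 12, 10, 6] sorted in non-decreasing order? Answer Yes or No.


Check consecutive pairs:
  42 <= 6? False
  6 <= 47? True
  47 <= 12? False
  12 <= 10? False
  10 <= 6? False
4 consecutive pair(s) are out of order, so the list is not sorted.
Final answer: No


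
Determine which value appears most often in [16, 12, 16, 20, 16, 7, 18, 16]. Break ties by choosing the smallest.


Count the frequency of each value:
  7 appears 1 time(s)
  12 appears 1 time(s)
  16 appears 4 time(s)
  18 appears 1 time(s)
  20 appears 1 time(s)
Maximum frequency is 4.
Only 16 reaches that frequency, so it is the mode.
Final answer: 16


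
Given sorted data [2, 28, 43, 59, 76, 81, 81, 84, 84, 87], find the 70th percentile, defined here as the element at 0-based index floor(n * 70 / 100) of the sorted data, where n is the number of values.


The dataset has n = 10 elements.
Index = floor(10 * 70 / 100) = floor(700 / 100) = floor(7) = 7
Counting from index 0 in the sorted data, the element at index 7 is 84.
Final answer: 84


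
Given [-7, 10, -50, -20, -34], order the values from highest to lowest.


Original list: [-7, 10, -50, -20, -34]
Repeatedly take the largest remaining element:
  Remaining [-7, 10, -50, -20, -34] -> largest is 10
  Remaining [-7, -50, -20, -34] -> largest is -7
  Remaining [-50, -20, -34] -> largest is -20
  Remaining [-50, -34] -> largest is -34
  Remaining [-50] -> largest is -50
Collecting the picks in order gives the descending list.
Final answer: [10, -7, -20, -34, -50]


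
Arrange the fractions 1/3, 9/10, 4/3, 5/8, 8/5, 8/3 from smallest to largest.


Convert to decimal for comparison:
  1/3 = 0.3333
  9/10 = 0.9
  4/3 = 1.3333
  5/8 = 0.625
  8/5 = 1.6
  8/3 = 2.6667
Decimals in increasing order: 0.3333 < 0.625 < 0.9 < 1.3333 < 1.6 < 2.6667
Writing each back as its fraction gives the sorted order.
Final answer: 1/3, 5/8, 9/10, 4/3, 8/5, 8/3


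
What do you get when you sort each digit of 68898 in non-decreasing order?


The number 68898 has digits: 6, 8, 8, 9, 8
Sorted: 6, 8, 8, 8, 9
Joining the sorted digits gives the result.
Final answer: 68889


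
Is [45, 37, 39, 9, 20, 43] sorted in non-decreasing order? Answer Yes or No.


Check consecutive pairs:
  45 <= 37? False
  37 <= 39? True
  39 <= 9? False
  9 <= 20? True
  20 <= 43? True
2 consecutive pair(s) are out of order, so the list is not sorted.
Final answer: No


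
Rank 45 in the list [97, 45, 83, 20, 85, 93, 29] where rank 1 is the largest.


Sort descending: [97, 93, 85, 83, 45, 29, 20]
Find 45 in the sorted list.
45 is at position 5.
Final answer: 5


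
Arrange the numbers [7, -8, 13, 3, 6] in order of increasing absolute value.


Compute absolute values:
  |7| = 7
  |-8| = 8
  |13| = 13
  |3| = 3
  |6| = 6
Absolute values in increasing order: 3 < 6 < 7 < 8 < 13
Listing the original numbers in that order gives the answer.
Final answer: [3, 6, 7, -8, 13]


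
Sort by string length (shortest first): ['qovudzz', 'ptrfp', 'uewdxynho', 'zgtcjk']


Compute lengths:
  'qovudzz' has length 7
  'ptrfp' has length 5
  'uewdxynho' has length 9
  'zgtcjk' has length 6
Lengths in increasing order: 5 < 6 < 7 < 9
Listing the words in that order gives the answer.
Final answer: ['ptrfp', 'zgtcjk', 'qovudzz', 'uewdxynho']


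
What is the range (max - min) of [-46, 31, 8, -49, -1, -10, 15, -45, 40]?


Maximum value: 40
Minimum value: -49
Range = 40 - (-49) = 89
Final answer: 89


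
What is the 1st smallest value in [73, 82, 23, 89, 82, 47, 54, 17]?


Sort ascending: [17, 23, 47, 54, 73, 82, 82, 89]
The 1st element (1-indexed) is at index 0.
Value = 17
Final answer: 17


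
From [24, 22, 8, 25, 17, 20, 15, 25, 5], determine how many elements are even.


Check each element:
  24 is even
  22 is even
  8 is even
  25 is odd
  17 is odd
  20 is even
  15 is odd
  25 is odd
  5 is odd
Evens: [24, 22, 8, 20]
Count of evens = 4
Final answer: 4


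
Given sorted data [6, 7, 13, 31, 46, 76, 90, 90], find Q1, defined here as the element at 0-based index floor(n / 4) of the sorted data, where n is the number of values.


The list has n = 8 elements.
Q1 index = floor(8 / 4) = floor(2) = 2
Counting from index 0 in the sorted data, the element at index 2 is 13.
Final answer: 13


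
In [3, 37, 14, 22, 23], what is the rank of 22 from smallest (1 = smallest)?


Sort ascending: [3, 14, 22, 23, 37]
Find 22 in the sorted list.
22 is at position 3 (1-indexed).
Final answer: 3


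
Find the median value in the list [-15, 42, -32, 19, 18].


First, sort the list: [-32, -15, 18, 19, 42]
The list has 5 elements (odd count).
The middle index is 2 (0-based), and the element there is 18.
Final answer: 18


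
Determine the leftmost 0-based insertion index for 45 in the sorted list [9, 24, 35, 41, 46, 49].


List is sorted: [9, 24, 35, 41, 46, 49]
We need the leftmost position where 45 can be inserted, i.e. the first index whose element is >= 45 (or the end of the list if none is).
Binary search with low=0, high=6 (0-based indices):
  low=0, high=6, mid=3: a[3]=41 < 45, so low = 4
  low=4, high=6, mid=5: a[5]=49 >= 45, so high = 5
  low=4, high=5, mid=4: a[4]=46 >= 45, so high = 4
Now low = high = 4, so the insertion index is 4.
Final answer: 4


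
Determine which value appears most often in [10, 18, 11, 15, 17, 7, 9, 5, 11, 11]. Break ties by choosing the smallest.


Count the frequency of each value:
  5 appears 1 time(s)
  7 appears 1 time(s)
  9 appears 1 time(s)
  10 appears 1 time(s)
  11 appears 3 time(s)
  15 appears 1 time(s)
  17 appears 1 time(s)
  18 appears 1 time(s)
Maximum frequency is 3.
Only 11 reaches that frequency, so it is the mode.
Final answer: 11


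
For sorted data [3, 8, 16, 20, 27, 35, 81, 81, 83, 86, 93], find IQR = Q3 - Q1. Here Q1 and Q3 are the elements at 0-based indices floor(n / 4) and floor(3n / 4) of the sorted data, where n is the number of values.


The data has n = 11 elements.
Q1 index = floor(11 / 4) = floor(2.75) = 2; Q3 index = floor(3 * 11 / 4) = floor(8.25) = 8
Q1 = element at index 2 = 16
Q3 = element at index 8 = 83
IQR = 83 - 16 = 67
Final answer: 67


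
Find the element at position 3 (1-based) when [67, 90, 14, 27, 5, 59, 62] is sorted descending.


Sort descending: [90, 67, 62, 59, 27, 14, 5]
The 3rd element (1-indexed) is at index 2.
Value = 62
Final answer: 62


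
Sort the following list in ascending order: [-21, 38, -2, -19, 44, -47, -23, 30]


Original list: [-21, 38, -2, -19, 44, -47, -23, 30]
Repeatedly take the smallest remaining element:
  Remaining [-21, 38, -2, -19, 44, -47, -23, 30] -> smallest is -47
  Remaining [-21, 38, -2, -19, 44, -23, 30] -> smallest is -23
  Remaining [-21, 38, -2, -19, 44, 30] -> smallest is -21
  Remaining [38, -2, -19, 44, 30] -> smallest is -19
  Remaining [38, -2, 44, 30] -> smallest is -2
  Remaining [38, 44, 30] -> smallest is 30
  Remaining [38, 44] -> smallest is 38
  Remaining [44] -> smallest is 44
Collecting the picks in order gives the sorted list.
Final answer: [-47, -23, -21, -19, -2, 30, 38, 44]


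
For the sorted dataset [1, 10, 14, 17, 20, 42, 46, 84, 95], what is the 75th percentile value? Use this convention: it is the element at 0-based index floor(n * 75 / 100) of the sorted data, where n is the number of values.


The dataset has n = 9 elements.
Index = floor(9 * 75 / 100) = floor(675 / 100) = floor(6.75) = 6
Counting from index 0 in the sorted data, the element at index 6 is 46.
Final answer: 46


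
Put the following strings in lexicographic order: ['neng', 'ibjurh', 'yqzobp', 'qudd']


Compare strings character by character (the first differing letter decides):
  'ibjurh' < 'neng' since 'i' < 'n' at position 1
  'neng' < 'qudd' since 'n' < 'q' at position 1
  'qudd' < 'yqzobp' since 'q' < 'y' at position 1
Chaining these comparisons gives the alphabetical order.
Final answer: ['ibjurh', 'neng', 'qudd', 'yqzobp']


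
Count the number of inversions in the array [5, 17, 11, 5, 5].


For each element, count the later elements that are smaller than it:
  5 (index 0): smaller elements after it = [] -> 0
  17 (index 1): smaller elements after it = [11, 5, 5] -> 3
  11 (index 2): smaller elements after it = [5, 5] -> 2
  5 (index 3): smaller elements after it = [] -> 0
Total inversions = 0 + 3 + 2 + 0 = 5
Final answer: 5


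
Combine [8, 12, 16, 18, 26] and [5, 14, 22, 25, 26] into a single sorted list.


List A: [8, 12, 16, 18, 26]
List B: [5, 14, 22, 25, 26]
Repeatedly compare the front elements and take the smaller:
  8 vs 5 -> take 5
  8 vs 14 -> take 8
  12 vs 14 -> take 12
  16 vs 14 -> take 14
  16 vs 22 -> take 16
  18 vs 22 -> take 18
  26 vs 22 -> take 22
  26 vs 25 -> take 25
  26 vs 26 -> take 26
  A is exhausted; append the rest of B: [26]
Final answer: [5, 8, 12, 14, 16, 18, 22, 25, 26, 26]


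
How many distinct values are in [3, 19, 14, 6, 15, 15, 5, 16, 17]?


List all unique values:
Distinct values: [3, 5, 6, 14, 15, 16, 17, 19]
Count = 8
Final answer: 8


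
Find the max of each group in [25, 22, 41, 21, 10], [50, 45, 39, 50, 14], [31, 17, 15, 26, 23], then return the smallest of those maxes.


Find max of each group:
  Group 1: [25, 22, 41, 21, 10] -> max = 41
  Group 2: [50, 45, 39, 50, 14] -> max = 50
  Group 3: [31, 17, 15, 26, 23] -> max = 31
Maxes: [41, 50, 31]
Minimum of maxes = 31
Final answer: 31


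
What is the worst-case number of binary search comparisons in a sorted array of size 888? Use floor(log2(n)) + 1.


Binary search halves the search space each step.
Maximum comparisons = floor(log2(888)) + 1
log2(888) = 9.7944
floor(log2(888)) = 9, so 9 + 1 = 10
Final answer: 10


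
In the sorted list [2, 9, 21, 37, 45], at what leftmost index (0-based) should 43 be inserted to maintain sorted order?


List is sorted: [2, 9, 21, 37, 45]
We need the leftmost position where 43 can be inserted, i.e. the first index whose element is >= 43 (or the end of the list if none is).
Binary search with low=0, high=5 (0-based indices):
  low=0, high=5, mid=2: a[2]=21 < 43, so low = 3
  low=3, high=5, mid=4: a[4]=45 >= 43, so high = 4
  low=3, high=4, mid=3: a[3]=37 < 43, so low = 4
Now low = high = 4, so the insertion index is 4.
Final answer: 4


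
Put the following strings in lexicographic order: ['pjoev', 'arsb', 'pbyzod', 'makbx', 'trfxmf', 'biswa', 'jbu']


Compare strings character by character (the first differing letter decides):
  'arsb' < 'biswa' since 'a' < 'b' at position 1
  'biswa' < 'jbu' since 'b' < 'j' at position 1
  'jbu' < 'makbx' since 'j' < 'm' at position 1
  'makbx' < 'pbyzod' since 'm' < 'p' at position 1
  'pbyzod' < 'pjoev' since 'b' < 'j' at position 2
  'pjoev' < 'trfxmf' since 'p' < 't' at position 1
Chaining these comparisons gives the alphabetical order.
Final answer: ['arsb', 'biswa', 'jbu', 'makbx', 'pbyzod', 'pjoev', 'trfxmf']


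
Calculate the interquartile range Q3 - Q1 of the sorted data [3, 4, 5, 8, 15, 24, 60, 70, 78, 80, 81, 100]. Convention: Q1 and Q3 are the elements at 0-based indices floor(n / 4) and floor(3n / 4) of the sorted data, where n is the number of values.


The data has n = 12 elements.
Q1 index = floor(12 / 4) = floor(3) = 3; Q3 index = floor(3 * 12 / 4) = floor(9) = 9
Q1 = element at index 3 = 8
Q3 = element at index 9 = 80
IQR = 80 - 8 = 72
Final answer: 72


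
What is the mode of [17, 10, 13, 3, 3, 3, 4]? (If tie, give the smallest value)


Count the frequency of each value:
  3 appears 3 time(s)
  4 appears 1 time(s)
  10 appears 1 time(s)
  13 appears 1 time(s)
  17 appears 1 time(s)
Maximum frequency is 3.
Only 3 reaches that frequency, so it is the mode.
Final answer: 3


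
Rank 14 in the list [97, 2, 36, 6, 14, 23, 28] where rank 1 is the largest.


Sort descending: [97, 36, 28, 23, 14, 6, 2]
Find 14 in the sorted list.
14 is at position 5.
Final answer: 5


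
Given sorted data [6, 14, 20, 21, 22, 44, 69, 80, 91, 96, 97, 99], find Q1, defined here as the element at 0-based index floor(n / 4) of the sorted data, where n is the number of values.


The list has n = 12 elements.
Q1 index = floor(12 / 4) = floor(3) = 3
Counting from index 0 in the sorted data, the element at index 3 is 21.
Final answer: 21


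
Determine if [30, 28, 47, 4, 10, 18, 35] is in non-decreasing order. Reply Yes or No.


Check consecutive pairs:
  30 <= 28? False
  28 <= 47? True
  47 <= 4? False
  4 <= 10? True
  10 <= 18? True
  18 <= 35? True
2 consecutive pair(s) are out of order, so the list is not sorted.
Final answer: No


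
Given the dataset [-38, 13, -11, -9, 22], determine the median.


First, sort the list: [-38, -11, -9, 13, 22]
The list has 5 elements (odd count).
The middle index is 2 (0-based), and the element there is -9.
Final answer: -9


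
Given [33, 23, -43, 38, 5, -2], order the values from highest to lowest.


Original list: [33, 23, -43, 38, 5, -2]
Repeatedly take the largest remaining element:
  Remaining [33, 23, -43, 38, 5, -2] -> largest is 38
  Remaining [33, 23, -43, 5, -2] -> largest is 33
  Remaining [23, -43, 5, -2] -> largest is 23
  Remaining [-43, 5, -2] -> largest is 5
  Remaining [-43, -2] -> largest is -2
  Remaining [-43] -> largest is -43
Collecting the picks in order gives the descending list.
Final answer: [38, 33, 23, 5, -2, -43]


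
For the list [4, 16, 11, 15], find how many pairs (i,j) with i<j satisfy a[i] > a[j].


For each element, count the later elements that are smaller than it:
  4 (index 0): smaller elements after it = [] -> 0
  16 (index 1): smaller elements after it = [11, 15] -> 2
  11 (index 2): smaller elements after it = [] -> 0
Total inversions = 0 + 2 + 0 = 2
Final answer: 2


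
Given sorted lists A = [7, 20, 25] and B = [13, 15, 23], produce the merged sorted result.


List A: [7, 20, 25]
List B: [13, 15, 23]
Repeatedly compare the front elements and take the smaller:
  7 vs 13 -> take 7
  20 vs 13 -> take 13
  20 vs 15 -> take 15
  20 vs 23 -> take 20
  25 vs 23 -> take 23
  B is exhausted; append the rest of A: [25]
Final answer: [7, 13, 15, 20, 23, 25]


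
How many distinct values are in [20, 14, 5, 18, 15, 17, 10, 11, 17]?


List all unique values:
Distinct values: [5, 10, 11, 14, 15, 17, 18, 20]
Count = 8
Final answer: 8


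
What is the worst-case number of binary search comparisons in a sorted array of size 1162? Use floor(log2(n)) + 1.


Binary search halves the search space each step.
Maximum comparisons = floor(log2(1162)) + 1
log2(1162) = 10.1824
floor(log2(1162)) = 10, so 10 + 1 = 11
Final answer: 11


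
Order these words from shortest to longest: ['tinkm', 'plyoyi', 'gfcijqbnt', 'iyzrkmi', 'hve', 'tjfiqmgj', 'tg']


Compute lengths:
  'tinkm' has length 5
  'plyoyi' has length 6
  'gfcijqbnt' has length 9
  'iyzrkmi' has length 7
  'hve' has length 3
  'tjfiqmgj' has length 8
  'tg' has length 2
Lengths in increasing order: 2 < 3 < 5 < 6 < 7 < 8 < 9
Listing the words in that order gives the answer.
Final answer: ['tg', 'hve', 'tinkm', 'plyoyi', 'iyzrkmi', 'tjfiqmgj', 'gfcijqbnt']
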